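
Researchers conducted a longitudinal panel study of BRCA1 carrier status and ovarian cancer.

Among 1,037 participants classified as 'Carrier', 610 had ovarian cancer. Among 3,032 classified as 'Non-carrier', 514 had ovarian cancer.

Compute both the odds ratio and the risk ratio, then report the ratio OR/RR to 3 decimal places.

2.017

From the description: a = 610, b = 427, c = 514, d = 2518.
OR = (610·2518)/(427·514) = 1535980/219478 = 6.99833
Risk in exposed = 610/1037 = 0.58824; risk in unexposed = 514/3032 = 0.16953; RR = 3.46990
OR/RR = 6.99833 / 3.46990 = 2.01687
The outcome is not rare, so the OR lies further from 1 than the RR.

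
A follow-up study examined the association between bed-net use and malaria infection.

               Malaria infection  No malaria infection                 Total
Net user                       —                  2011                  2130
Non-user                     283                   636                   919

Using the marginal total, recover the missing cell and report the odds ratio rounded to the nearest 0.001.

0.133

The missing cell is in the exposed row: 2130 − 2011 = 119.
So a = 119, b = 2011, c = 283, d = 636.
OR = (a·d)/(b·c) = (119 × 636) / (2011 × 283) = 75684 / 569113 = 0.13299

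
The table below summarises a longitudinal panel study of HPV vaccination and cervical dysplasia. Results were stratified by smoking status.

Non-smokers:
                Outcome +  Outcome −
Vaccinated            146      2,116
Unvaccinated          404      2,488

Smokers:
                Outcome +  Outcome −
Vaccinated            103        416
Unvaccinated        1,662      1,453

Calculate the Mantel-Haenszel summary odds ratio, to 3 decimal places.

0.314

OR_MH = Σ(aᵢdᵢ/nᵢ) / Σ(bᵢcᵢ/nᵢ), where nᵢ is the stratum total.
Stratum 1 (Non-smokers): n = 5154; a·d/n = 146·2488/5154 = 70.4789; b·c/n = 2116·404/5154 = 165.8642
Stratum 2 (Smokers): n = 3634; a·d/n = 103·1453/3634 = 41.1830; b·c/n = 416·1662/3634 = 190.2565
OR_MH = (70.4789 + 41.1830) / (165.8642 + 190.2565) = 111.6618 / 356.1206 = 0.31355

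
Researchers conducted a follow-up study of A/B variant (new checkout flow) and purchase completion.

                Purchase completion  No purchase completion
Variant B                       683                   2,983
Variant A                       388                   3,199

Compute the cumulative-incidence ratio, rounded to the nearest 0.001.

1.722

Cells: a = 683, b = 2983, c = 388, d = 3199.
Risk in exposed = 683/3666 = 0.18631; risk in unexposed = 388/3587 = 0.10817.
RR = 0.18631 / 0.10817 = 1.72238
The risk among the exposed is 1.72 times that among the unexposed.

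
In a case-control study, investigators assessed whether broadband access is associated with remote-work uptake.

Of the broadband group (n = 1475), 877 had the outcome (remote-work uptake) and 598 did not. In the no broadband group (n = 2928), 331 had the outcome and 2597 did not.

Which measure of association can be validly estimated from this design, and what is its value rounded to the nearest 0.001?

11.506

From the description: a = 877, b = 598, c = 331, d = 2597.
This is a case-control study: participants were sampled on outcome status, so risks in the source population cannot be estimated directly — relative risk is not valid here. The odds ratio is the appropriate measure.
OR = (a·d)/(b·c) = (877 × 2597) / (598 × 331) = 2277569 / 197938 = 11.50648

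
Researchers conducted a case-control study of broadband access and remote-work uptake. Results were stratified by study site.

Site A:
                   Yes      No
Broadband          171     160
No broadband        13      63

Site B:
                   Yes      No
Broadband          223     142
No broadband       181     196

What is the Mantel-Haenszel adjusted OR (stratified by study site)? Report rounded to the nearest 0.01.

2.15

OR_MH = Σ(aᵢdᵢ/nᵢ) / Σ(bᵢcᵢ/nᵢ), where nᵢ is the stratum total.
Stratum 1 (Site A): n = 407; a·d/n = 171·63/407 = 26.4693; b·c/n = 160·13/407 = 5.1106
Stratum 2 (Site B): n = 742; a·d/n = 223·196/742 = 58.9057; b·c/n = 142·181/742 = 34.6388
OR_MH = (26.4693 + 58.9057) / (5.1106 + 34.6388) = 85.3749 / 39.7494 = 2.14783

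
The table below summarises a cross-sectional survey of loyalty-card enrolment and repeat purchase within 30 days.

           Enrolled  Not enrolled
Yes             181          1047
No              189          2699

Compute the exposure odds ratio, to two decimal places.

2.47

Reading the table with exposure as columns: a = 181 (Enrolled, case), b = 189 (Enrolled, non-case), c = 1047 (Not enrolled, case), d = 2699.
OR = (a·d)/(b·c) = (181 × 2699) / (189 × 1047) = 488519 / 197883 = 2.46873
The odds of repeat purchase within 30 days are about 2.47 times as high in the enrolled group.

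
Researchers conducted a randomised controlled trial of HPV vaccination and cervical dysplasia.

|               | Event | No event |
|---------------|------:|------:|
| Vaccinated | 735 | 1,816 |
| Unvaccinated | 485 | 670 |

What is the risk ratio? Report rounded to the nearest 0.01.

Cells: a = 735, b = 1816, c = 485, d = 670.
Risk in exposed = 735/2551 = 0.28812; risk in unexposed = 485/1155 = 0.41991.
RR = 0.28812 / 0.41991 = 0.68615
The risk is 31% lower among the exposed than among the unexposed.

0.69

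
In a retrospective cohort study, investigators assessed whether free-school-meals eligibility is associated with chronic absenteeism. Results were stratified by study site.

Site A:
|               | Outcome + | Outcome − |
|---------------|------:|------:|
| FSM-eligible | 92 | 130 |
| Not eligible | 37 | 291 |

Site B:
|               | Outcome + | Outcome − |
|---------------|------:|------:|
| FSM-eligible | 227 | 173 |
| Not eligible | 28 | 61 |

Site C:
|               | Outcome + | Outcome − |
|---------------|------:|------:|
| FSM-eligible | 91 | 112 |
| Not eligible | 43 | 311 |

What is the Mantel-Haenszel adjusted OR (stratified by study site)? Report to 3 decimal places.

OR_MH = Σ(aᵢdᵢ/nᵢ) / Σ(bᵢcᵢ/nᵢ), where nᵢ is the stratum total.
Stratum 1 (Site A): n = 550; a·d/n = 92·291/550 = 48.6764; b·c/n = 130·37/550 = 8.7455
Stratum 2 (Site B): n = 489; a·d/n = 227·61/489 = 28.3170; b·c/n = 173·28/489 = 9.9059
Stratum 3 (Site C): n = 557; a·d/n = 91·311/557 = 50.8097; b·c/n = 112·43/557 = 8.6463
OR_MH = (48.6764 + 28.3170 + 50.8097) / (8.7455 + 9.9059 + 8.6463) = 127.8030 / 27.2977 = 4.68182

4.682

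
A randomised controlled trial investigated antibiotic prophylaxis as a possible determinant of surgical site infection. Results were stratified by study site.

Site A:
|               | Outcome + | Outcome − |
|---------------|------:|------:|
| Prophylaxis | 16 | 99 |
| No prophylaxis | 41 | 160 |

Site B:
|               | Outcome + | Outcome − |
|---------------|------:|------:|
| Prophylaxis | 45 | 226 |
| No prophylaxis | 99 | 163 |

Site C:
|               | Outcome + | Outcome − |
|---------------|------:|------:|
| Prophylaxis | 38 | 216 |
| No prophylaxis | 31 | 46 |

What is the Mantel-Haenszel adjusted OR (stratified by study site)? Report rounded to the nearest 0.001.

0.362

OR_MH = Σ(aᵢdᵢ/nᵢ) / Σ(bᵢcᵢ/nᵢ), where nᵢ is the stratum total.
Stratum 1 (Site A): n = 316; a·d/n = 16·160/316 = 8.1013; b·c/n = 99·41/316 = 12.8449
Stratum 2 (Site B): n = 533; a·d/n = 45·163/533 = 13.7617; b·c/n = 226·99/533 = 41.9775
Stratum 3 (Site C): n = 331; a·d/n = 38·46/331 = 5.2810; b·c/n = 216·31/331 = 20.2296
OR_MH = (8.1013 + 13.7617 + 5.2810) / (12.8449 + 41.9775 + 20.2296) = 27.1440 / 75.0520 = 0.36167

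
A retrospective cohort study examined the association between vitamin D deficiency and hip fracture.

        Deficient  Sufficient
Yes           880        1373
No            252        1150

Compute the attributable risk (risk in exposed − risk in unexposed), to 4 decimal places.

0.2332

Reading the table with exposure as columns: a = 880 (Deficient, case), b = 252 (Deficient, non-case), c = 1373 (Sufficient, case), d = 1150.
Risk in exposed = 880/1132 = 0.777385; risk in unexposed = 1373/2523 = 0.544193.
Risk difference = 0.777385 − 0.544193 = 0.233192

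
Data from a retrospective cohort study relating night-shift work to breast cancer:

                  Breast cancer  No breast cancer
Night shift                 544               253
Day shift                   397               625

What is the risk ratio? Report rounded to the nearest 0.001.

Cells: a = 544, b = 253, c = 397, d = 625.
Risk in exposed = 544/797 = 0.68256; risk in unexposed = 397/1022 = 0.38845.
RR = 0.68256 / 0.38845 = 1.75712
The risk among the exposed is 1.76 times that among the unexposed.

1.757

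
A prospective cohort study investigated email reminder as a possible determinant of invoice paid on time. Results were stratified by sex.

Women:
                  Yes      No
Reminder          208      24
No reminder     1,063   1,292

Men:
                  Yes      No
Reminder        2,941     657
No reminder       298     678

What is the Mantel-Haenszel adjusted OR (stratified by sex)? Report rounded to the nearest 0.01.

10.25

OR_MH = Σ(aᵢdᵢ/nᵢ) / Σ(bᵢcᵢ/nᵢ), where nᵢ is the stratum total.
Stratum 1 (Women): n = 2587; a·d/n = 208·1292/2587 = 103.8794; b·c/n = 24·1063/2587 = 9.8616
Stratum 2 (Men): n = 4574; a·d/n = 2941·678/4574 = 435.9418; b·c/n = 657·298/4574 = 42.8041
OR_MH = (103.8794 + 435.9418) / (9.8616 + 42.8041) = 539.8212 / 52.6657 = 10.24995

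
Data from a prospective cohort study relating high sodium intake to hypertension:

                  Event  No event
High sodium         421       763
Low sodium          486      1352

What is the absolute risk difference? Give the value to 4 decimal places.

0.0912

Cells: a = 421, b = 763, c = 486, d = 1352.
Risk in exposed = 421/1184 = 0.355574; risk in unexposed = 486/1838 = 0.264418.
Risk difference = 0.355574 − 0.264418 = 0.091156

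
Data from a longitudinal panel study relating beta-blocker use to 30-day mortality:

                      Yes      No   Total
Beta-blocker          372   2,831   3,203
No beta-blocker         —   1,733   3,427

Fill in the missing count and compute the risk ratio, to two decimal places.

0.23

The missing cell is in the unexposed row: 3427 − 1733 = 1694.
So a = 372, b = 2831, c = 1694, d = 1733.
RR = [a/(a+b)] / [c/(c+d)] = (372/3203) / (1694/3427) = 0.11614/0.49431 = 0.23496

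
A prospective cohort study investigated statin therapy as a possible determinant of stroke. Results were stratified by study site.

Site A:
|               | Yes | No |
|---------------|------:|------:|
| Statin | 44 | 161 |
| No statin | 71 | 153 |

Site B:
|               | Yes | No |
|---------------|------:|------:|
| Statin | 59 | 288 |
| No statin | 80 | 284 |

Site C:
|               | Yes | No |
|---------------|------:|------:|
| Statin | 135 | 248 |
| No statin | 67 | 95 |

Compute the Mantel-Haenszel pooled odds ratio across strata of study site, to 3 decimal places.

0.701

OR_MH = Σ(aᵢdᵢ/nᵢ) / Σ(bᵢcᵢ/nᵢ), where nᵢ is the stratum total.
Stratum 1 (Site A): n = 429; a·d/n = 44·153/429 = 15.6923; b·c/n = 161·71/429 = 26.6457
Stratum 2 (Site B): n = 711; a·d/n = 59·284/711 = 23.5668; b·c/n = 288·80/711 = 32.4051
Stratum 3 (Site C): n = 545; a·d/n = 135·95/545 = 23.5321; b·c/n = 248·67/545 = 30.4881
OR_MH = (15.6923 + 23.5668 + 23.5321) / (26.6457 + 32.4051 + 30.4881) = 62.7912 / 89.5388 = 0.70127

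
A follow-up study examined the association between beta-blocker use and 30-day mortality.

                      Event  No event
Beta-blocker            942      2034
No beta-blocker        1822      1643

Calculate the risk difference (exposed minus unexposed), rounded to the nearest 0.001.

-0.209

Cells: a = 942, b = 2034, c = 1822, d = 1643.
Risk in exposed = 942/2976 = 0.316532; risk in unexposed = 1822/3465 = 0.525830.
Risk difference = 0.316532 − 0.525830 = -0.209297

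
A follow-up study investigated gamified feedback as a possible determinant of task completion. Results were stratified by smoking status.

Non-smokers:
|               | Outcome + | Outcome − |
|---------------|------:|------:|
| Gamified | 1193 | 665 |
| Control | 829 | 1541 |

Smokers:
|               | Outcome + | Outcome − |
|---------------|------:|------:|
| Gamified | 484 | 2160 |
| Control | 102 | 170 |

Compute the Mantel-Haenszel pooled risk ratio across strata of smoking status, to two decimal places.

RR_MH = Σ(aᵢ·n₀ᵢ/nᵢ) / Σ(cᵢ·n₁ᵢ/nᵢ), with n₁ᵢ = aᵢ+bᵢ (exposed), n₀ᵢ = cᵢ+dᵢ (unexposed), nᵢ = n₁ᵢ+n₀ᵢ.
Stratum 1 (Non-smokers): n₁ = 1858, n₀ = 2370, n = 4228; a·n₀/n = 1193·2370/4228 = 668.7346; c·n₁/n = 829·1858/4228 = 364.3051
Stratum 2 (Smokers): n₁ = 2644, n₀ = 272, n = 2916; a·n₀/n = 484·272/2916 = 45.1468; c·n₁/n = 102·2644/2916 = 92.4856
RR_MH = (668.7346 + 45.1468) / (364.3051 + 92.4856) = 713.8814 / 456.7907 = 1.56282

1.56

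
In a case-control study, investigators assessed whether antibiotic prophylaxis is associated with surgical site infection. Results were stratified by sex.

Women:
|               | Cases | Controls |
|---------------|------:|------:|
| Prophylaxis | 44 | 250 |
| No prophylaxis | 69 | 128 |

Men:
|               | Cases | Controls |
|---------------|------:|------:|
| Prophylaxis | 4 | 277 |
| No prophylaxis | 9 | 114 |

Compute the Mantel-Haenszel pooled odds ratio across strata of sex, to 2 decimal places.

0.31

OR_MH = Σ(aᵢdᵢ/nᵢ) / Σ(bᵢcᵢ/nᵢ), where nᵢ is the stratum total.
Stratum 1 (Women): n = 491; a·d/n = 44·128/491 = 11.4705; b·c/n = 250·69/491 = 35.1324
Stratum 2 (Men): n = 404; a·d/n = 4·114/404 = 1.1287; b·c/n = 277·9/404 = 6.1708
OR_MH = (11.4705 + 1.1287) / (35.1324 + 6.1708) = 12.5992 / 41.3032 = 0.30504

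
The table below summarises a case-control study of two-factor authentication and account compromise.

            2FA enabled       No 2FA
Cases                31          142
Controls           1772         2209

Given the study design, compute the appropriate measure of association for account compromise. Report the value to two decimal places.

Reading the table with exposure as columns: a = 31 (2FA enabled, case), b = 1772 (2FA enabled, non-case), c = 142 (No 2FA, case), d = 2209.
This is a case-control study: participants were sampled on outcome status, so risks in the source population cannot be estimated directly — relative risk is not valid here. The odds ratio is the appropriate measure.
OR = (a·d)/(b·c) = (31 × 2209) / (1772 × 142) = 68479 / 251624 = 0.27215

0.27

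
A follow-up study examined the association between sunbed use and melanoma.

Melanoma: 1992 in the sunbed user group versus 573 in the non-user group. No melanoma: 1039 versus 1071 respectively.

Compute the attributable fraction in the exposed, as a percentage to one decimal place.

From the description: a = 1992, b = 1039, c = 573, d = 1071.
Risk in exposed = 1992/3031 = 0.65721; risk in unexposed = 573/1644 = 0.34854.
RR = 0.65721/0.34854 = 1.88560
AR% = (RR − 1)/RR × 100 = (1.88560 − 1)/1.88560 × 100 = 46.9666%

47.0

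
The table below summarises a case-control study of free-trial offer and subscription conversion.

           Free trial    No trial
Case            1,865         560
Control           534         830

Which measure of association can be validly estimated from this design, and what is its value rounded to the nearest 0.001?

5.176

Reading the table with exposure as columns: a = 1865 (Free trial, case), b = 534 (Free trial, non-case), c = 560 (No trial, case), d = 830.
This is a case-control study: participants were sampled on outcome status, so risks in the source population cannot be estimated directly — relative risk is not valid here. The odds ratio is the appropriate measure.
OR = (a·d)/(b·c) = (1865 × 830) / (534 × 560) = 1547950 / 299040 = 5.17640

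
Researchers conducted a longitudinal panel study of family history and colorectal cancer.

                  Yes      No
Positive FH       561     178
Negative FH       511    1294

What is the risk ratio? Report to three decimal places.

2.681

Cells: a = 561, b = 178, c = 511, d = 1294.
Risk in exposed = 561/739 = 0.75913; risk in unexposed = 511/1805 = 0.28310.
RR = 0.75913 / 0.28310 = 2.68148
The risk among the exposed is 2.68 times that among the unexposed.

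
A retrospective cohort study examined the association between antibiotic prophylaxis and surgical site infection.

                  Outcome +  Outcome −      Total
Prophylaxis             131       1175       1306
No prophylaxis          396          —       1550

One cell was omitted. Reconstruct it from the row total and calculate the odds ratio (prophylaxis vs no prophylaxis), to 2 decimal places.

0.32

The missing cell is in the unexposed row: 1550 − 396 = 1154.
So a = 131, b = 1175, c = 396, d = 1154.
OR = (a·d)/(b·c) = (131 × 1154) / (1175 × 396) = 151174 / 465300 = 0.32490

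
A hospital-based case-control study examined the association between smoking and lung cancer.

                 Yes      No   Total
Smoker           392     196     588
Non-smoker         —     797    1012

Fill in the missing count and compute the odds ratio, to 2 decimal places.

7.41

The missing cell is in the unexposed row: 1012 − 797 = 215.
So a = 392, b = 196, c = 215, d = 797.
OR = (a·d)/(b·c) = (392 × 797) / (196 × 215) = 312424 / 42140 = 7.41395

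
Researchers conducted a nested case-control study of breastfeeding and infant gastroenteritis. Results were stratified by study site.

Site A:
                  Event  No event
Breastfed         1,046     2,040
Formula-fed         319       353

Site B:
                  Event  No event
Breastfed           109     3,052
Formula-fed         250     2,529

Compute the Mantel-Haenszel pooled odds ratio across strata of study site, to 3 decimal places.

OR_MH = Σ(aᵢdᵢ/nᵢ) / Σ(bᵢcᵢ/nᵢ), where nᵢ is the stratum total.
Stratum 1 (Site A): n = 3758; a·d/n = 1046·353/3758 = 98.2539; b·c/n = 2040·319/3758 = 173.1666
Stratum 2 (Site B): n = 5940; a·d/n = 109·2529/5940 = 46.4076; b·c/n = 3052·250/5940 = 128.4512
OR_MH = (98.2539 + 46.4076) / (173.1666 + 128.4512) = 144.6614 / 301.6178 = 0.47962

0.480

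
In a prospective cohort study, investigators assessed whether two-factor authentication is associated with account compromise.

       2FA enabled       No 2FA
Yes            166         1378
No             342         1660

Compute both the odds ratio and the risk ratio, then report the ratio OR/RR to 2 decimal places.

0.81

Reading the table with exposure as columns: a = 166 (2FA enabled, case), b = 342 (2FA enabled, non-case), c = 1378 (No 2FA, case), d = 1660.
OR = (166·1660)/(342·1378) = 275560/471276 = 0.58471
Risk in exposed = 166/508 = 0.32677; risk in unexposed = 1378/3038 = 0.45359; RR = 0.72042
OR/RR = 0.58471 / 0.72042 = 0.81163
The outcome is not rare, so the OR lies further from 1 than the RR.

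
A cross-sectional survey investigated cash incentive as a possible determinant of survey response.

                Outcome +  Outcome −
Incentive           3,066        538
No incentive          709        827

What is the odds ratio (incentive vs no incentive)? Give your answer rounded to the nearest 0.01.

6.65

Cells: a = 3066, b = 538, c = 709, d = 827.
OR = (a·d)/(b·c) = (3066 × 827) / (538 × 709) = 2535582 / 381442 = 6.64736
The odds of survey response are about 6.65 times as high in the incentive group.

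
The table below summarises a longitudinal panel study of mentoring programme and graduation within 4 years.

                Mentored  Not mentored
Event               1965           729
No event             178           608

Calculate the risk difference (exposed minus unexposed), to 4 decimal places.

Reading the table with exposure as columns: a = 1965 (Mentored, case), b = 178 (Mentored, non-case), c = 729 (Not mentored, case), d = 608.
Risk in exposed = 1965/2143 = 0.916939; risk in unexposed = 729/1337 = 0.545251.
Risk difference = 0.916939 − 0.545251 = 0.371688

0.3717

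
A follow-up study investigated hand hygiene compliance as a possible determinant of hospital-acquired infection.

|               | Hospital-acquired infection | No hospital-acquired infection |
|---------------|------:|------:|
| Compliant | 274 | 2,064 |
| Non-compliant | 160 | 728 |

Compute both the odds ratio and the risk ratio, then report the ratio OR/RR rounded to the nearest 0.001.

Cells: a = 274, b = 2064, c = 160, d = 728.
OR = (274·728)/(2064·160) = 199472/330240 = 0.60402
Risk in exposed = 274/2338 = 0.11719; risk in unexposed = 160/888 = 0.18018; RR = 0.65043
OR/RR = 0.60402 / 0.65043 = 0.92865
The outcome is not rare, so the OR lies further from 1 than the RR.

0.929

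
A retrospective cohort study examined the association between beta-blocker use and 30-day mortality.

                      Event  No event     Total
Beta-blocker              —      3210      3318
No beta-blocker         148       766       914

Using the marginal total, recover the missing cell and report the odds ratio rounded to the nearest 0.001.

The missing cell is in the exposed row: 3318 − 3210 = 108.
So a = 108, b = 3210, c = 148, d = 766.
OR = (a·d)/(b·c) = (108 × 766) / (3210 × 148) = 82728 / 475080 = 0.17413

0.174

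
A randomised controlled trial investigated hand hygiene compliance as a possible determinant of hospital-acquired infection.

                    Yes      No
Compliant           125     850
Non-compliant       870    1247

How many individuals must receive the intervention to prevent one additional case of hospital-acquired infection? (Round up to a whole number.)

Risk in treated group = 125/975 = 0.12821; risk in control = 870/2117 = 0.41096.
Absolute risk reduction = 0.41096 − 0.12821 = 0.28275
NNT = 1 / ARR = 1 / 0.28275 = 3.537 → round up → 4

4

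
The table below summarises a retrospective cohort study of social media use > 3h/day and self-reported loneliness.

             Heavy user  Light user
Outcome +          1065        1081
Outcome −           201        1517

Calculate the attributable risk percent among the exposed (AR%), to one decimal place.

50.5

Reading the table with exposure as columns: a = 1065 (Heavy user, case), b = 201 (Heavy user, non-case), c = 1081 (Light user, case), d = 1517.
Risk in exposed = 1065/1266 = 0.84123; risk in unexposed = 1081/2598 = 0.41609.
RR = 0.84123/0.41609 = 2.02176
AR% = (RR − 1)/RR × 100 = (2.02176 − 1)/2.02176 × 100 = 50.5381%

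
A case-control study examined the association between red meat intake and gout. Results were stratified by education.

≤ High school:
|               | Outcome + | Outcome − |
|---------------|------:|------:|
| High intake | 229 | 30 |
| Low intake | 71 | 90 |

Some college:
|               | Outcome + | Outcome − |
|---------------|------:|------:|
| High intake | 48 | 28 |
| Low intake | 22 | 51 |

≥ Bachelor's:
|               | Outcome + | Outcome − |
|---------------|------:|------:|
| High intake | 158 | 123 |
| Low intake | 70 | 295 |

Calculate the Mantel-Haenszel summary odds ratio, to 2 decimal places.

6.11

OR_MH = Σ(aᵢdᵢ/nᵢ) / Σ(bᵢcᵢ/nᵢ), where nᵢ is the stratum total.
Stratum 1 (≤ High school): n = 420; a·d/n = 229·90/420 = 49.0714; b·c/n = 30·71/420 = 5.0714
Stratum 2 (Some college): n = 149; a·d/n = 48·51/149 = 16.4295; b·c/n = 28·22/149 = 4.1342
Stratum 3 (≥ Bachelor's): n = 646; a·d/n = 158·295/646 = 72.1517; b·c/n = 123·70/646 = 13.3282
OR_MH = (49.0714 + 16.4295 + 72.1517) / (5.0714 + 4.1342 + 13.3282) = 137.6527 / 22.5338 = 6.10871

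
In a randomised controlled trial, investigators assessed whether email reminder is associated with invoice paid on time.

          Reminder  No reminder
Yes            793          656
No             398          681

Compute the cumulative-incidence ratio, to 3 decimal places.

1.357

Reading the table with exposure as columns: a = 793 (Reminder, case), b = 398 (Reminder, non-case), c = 656 (No reminder, case), d = 681.
Risk in exposed = 793/1191 = 0.66583; risk in unexposed = 656/1337 = 0.49065.
RR = 0.66583 / 0.49065 = 1.35703
The risk among the exposed is 1.36 times that among the unexposed.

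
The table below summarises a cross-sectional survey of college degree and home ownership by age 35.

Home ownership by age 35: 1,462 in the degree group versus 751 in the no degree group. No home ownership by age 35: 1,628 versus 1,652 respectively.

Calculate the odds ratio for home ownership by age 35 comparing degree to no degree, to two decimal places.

From the description: a = 1462, b = 1628, c = 751, d = 1652.
OR = (a·d)/(b·c) = (1462 × 1652) / (1628 × 751) = 2415224 / 1222628 = 1.97544
The odds of home ownership by age 35 are about 1.98 times as high in the degree group.

1.98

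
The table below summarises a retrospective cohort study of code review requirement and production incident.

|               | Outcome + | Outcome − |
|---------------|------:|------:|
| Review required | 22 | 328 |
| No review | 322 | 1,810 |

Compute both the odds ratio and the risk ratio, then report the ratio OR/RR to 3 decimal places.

Cells: a = 22, b = 328, c = 322, d = 1810.
OR = (22·1810)/(328·322) = 39820/105616 = 0.37703
Risk in exposed = 22/350 = 0.06286; risk in unexposed = 322/2132 = 0.15103; RR = 0.41618
OR/RR = 0.37703 / 0.41618 = 0.90591
The outcome is not rare, so the OR lies further from 1 than the RR.

0.906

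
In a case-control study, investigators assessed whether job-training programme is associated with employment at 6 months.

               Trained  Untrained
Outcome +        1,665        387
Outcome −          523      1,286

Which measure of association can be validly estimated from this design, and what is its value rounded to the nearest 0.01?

10.58

Reading the table with exposure as columns: a = 1665 (Trained, case), b = 523 (Trained, non-case), c = 387 (Untrained, case), d = 1286.
This is a case-control study: participants were sampled on outcome status, so risks in the source population cannot be estimated directly — relative risk is not valid here. The odds ratio is the appropriate measure.
OR = (a·d)/(b·c) = (1665 × 1286) / (523 × 387) = 2141190 / 202401 = 10.57895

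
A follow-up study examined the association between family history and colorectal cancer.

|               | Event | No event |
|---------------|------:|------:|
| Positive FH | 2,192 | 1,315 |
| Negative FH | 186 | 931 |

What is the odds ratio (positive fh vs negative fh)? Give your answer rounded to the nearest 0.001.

Cells: a = 2192, b = 1315, c = 186, d = 931.
OR = (a·d)/(b·c) = (2192 × 931) / (1315 × 186) = 2040752 / 244590 = 8.34356
The odds of colorectal cancer are about 8.34 times as high in the positive fh group.

8.344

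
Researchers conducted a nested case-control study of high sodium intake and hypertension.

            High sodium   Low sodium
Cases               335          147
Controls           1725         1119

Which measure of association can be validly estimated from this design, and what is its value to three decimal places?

1.478

Reading the table with exposure as columns: a = 335 (High sodium, case), b = 1725 (High sodium, non-case), c = 147 (Low sodium, case), d = 1119.
This is a nested case-control study: participants were sampled on outcome status, so risks in the source population cannot be estimated directly — relative risk is not valid here. The odds ratio is the appropriate measure.
OR = (a·d)/(b·c) = (335 × 1119) / (1725 × 147) = 374865 / 253575 = 1.47832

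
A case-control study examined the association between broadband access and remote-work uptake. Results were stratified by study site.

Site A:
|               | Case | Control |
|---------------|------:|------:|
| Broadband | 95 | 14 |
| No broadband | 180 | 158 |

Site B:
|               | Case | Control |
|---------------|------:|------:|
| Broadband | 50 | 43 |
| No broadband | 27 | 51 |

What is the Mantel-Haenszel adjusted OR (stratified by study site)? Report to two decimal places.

3.90

OR_MH = Σ(aᵢdᵢ/nᵢ) / Σ(bᵢcᵢ/nᵢ), where nᵢ is the stratum total.
Stratum 1 (Site A): n = 447; a·d/n = 95·158/447 = 33.5794; b·c/n = 14·180/447 = 5.6376
Stratum 2 (Site B): n = 171; a·d/n = 50·51/171 = 14.9123; b·c/n = 43·27/171 = 6.7895
OR_MH = (33.5794 + 14.9123) / (5.6376 + 6.7895) = 48.4917 / 12.4271 = 3.90211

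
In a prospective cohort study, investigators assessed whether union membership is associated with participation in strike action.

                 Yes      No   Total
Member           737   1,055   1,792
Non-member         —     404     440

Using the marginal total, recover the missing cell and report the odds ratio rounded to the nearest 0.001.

7.840

The missing cell is in the unexposed row: 440 − 404 = 36.
So a = 737, b = 1055, c = 36, d = 404.
OR = (a·d)/(b·c) = (737 × 404) / (1055 × 36) = 297748 / 37980 = 7.83960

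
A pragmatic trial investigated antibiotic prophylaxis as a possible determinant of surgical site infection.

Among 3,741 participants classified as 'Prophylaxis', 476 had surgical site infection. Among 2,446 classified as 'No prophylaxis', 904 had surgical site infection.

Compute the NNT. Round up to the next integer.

Risk in treated group = 476/3741 = 0.12724; risk in control = 904/2446 = 0.36958.
Absolute risk reduction = 0.36958 − 0.12724 = 0.24234
NNT = 1 / ARR = 1 / 0.24234 = 4.126 → round up → 5

5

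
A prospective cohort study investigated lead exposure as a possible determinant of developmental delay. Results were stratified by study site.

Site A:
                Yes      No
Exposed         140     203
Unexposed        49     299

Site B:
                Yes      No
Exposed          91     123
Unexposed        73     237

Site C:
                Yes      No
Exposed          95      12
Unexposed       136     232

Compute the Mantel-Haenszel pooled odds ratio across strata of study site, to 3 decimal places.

4.237

OR_MH = Σ(aᵢdᵢ/nᵢ) / Σ(bᵢcᵢ/nᵢ), where nᵢ is the stratum total.
Stratum 1 (Site A): n = 691; a·d/n = 140·299/691 = 60.5789; b·c/n = 203·49/691 = 14.3951
Stratum 2 (Site B): n = 524; a·d/n = 91·237/524 = 41.1584; b·c/n = 123·73/524 = 17.1355
Stratum 3 (Site C): n = 475; a·d/n = 95·232/475 = 46.4000; b·c/n = 12·136/475 = 3.4358
OR_MH = (60.5789 + 41.1584 + 46.4000) / (14.3951 + 17.1355 + 3.4358) = 148.1373 / 34.9664 = 4.23656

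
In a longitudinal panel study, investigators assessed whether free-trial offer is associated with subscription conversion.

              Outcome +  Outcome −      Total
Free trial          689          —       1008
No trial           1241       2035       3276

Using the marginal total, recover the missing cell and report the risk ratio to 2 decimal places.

The missing cell is in the exposed row: 1008 − 689 = 319.
So a = 689, b = 319, c = 1241, d = 2035.
RR = [a/(a+b)] / [c/(c+d)] = (689/1008) / (1241/3276) = 0.68353/0.37882 = 1.80439

1.80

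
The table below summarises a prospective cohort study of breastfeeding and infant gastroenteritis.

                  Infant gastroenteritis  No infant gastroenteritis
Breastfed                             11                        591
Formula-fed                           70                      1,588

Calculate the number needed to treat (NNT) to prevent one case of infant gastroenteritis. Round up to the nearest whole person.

Risk in treated group = 11/602 = 0.01827; risk in control = 70/1658 = 0.04222.
Absolute risk reduction = 0.04222 − 0.01827 = 0.02395
NNT = 1 / ARR = 1 / 0.02395 = 41.759 → round up → 42

42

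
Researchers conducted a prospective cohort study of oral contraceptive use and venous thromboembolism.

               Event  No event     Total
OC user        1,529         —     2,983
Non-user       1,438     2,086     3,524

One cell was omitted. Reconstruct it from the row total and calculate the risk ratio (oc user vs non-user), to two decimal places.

1.26

The missing cell is in the exposed row: 2983 − 1529 = 1454.
So a = 1529, b = 1454, c = 1438, d = 2086.
RR = [a/(a+b)] / [c/(c+d)] = (1529/2983) / (1438/3524) = 0.51257/0.40806 = 1.25612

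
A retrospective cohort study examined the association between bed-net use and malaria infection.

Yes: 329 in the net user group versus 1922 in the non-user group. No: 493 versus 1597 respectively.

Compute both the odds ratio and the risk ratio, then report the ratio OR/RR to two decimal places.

From the description: a = 329, b = 493, c = 1922, d = 1597.
OR = (329·1597)/(493·1922) = 525413/947546 = 0.55450
Risk in exposed = 329/822 = 0.40024; risk in unexposed = 1922/3519 = 0.54618; RR = 0.73281
OR/RR = 0.55450 / 0.73281 = 0.75668
The outcome is not rare, so the OR lies further from 1 than the RR.

0.76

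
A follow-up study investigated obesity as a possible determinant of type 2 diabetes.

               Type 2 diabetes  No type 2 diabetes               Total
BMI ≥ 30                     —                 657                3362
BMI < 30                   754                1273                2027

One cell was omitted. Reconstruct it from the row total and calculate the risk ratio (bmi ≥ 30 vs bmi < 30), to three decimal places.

The missing cell is in the exposed row: 3362 − 657 = 2705.
So a = 2705, b = 657, c = 754, d = 1273.
RR = [a/(a+b)] / [c/(c+d)] = (2705/3362) / (754/2027) = 0.80458/0.37198 = 2.16298

2.163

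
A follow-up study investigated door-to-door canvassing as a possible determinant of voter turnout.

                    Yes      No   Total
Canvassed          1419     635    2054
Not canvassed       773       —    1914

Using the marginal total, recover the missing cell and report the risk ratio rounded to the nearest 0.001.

The missing cell is in the unexposed row: 1914 − 773 = 1141.
So a = 1419, b = 635, c = 773, d = 1141.
RR = [a/(a+b)] / [c/(c+d)] = (1419/2054) / (773/1914) = 0.69085/0.40387 = 1.71058

1.711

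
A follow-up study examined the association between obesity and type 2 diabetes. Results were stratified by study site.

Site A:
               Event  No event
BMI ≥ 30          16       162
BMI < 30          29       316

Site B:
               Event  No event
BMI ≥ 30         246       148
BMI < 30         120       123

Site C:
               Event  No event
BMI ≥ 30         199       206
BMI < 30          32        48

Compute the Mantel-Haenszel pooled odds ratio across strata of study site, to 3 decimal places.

OR_MH = Σ(aᵢdᵢ/nᵢ) / Σ(bᵢcᵢ/nᵢ), where nᵢ is the stratum total.
Stratum 1 (Site A): n = 523; a·d/n = 16·316/523 = 9.6673; b·c/n = 162·29/523 = 8.9828
Stratum 2 (Site B): n = 637; a·d/n = 246·123/637 = 47.5008; b·c/n = 148·120/637 = 27.8807
Stratum 3 (Site C): n = 485; a·d/n = 199·48/485 = 19.6948; b·c/n = 206·32/485 = 13.5918
OR_MH = (9.6673 + 47.5008 + 19.6948) / (8.9828 + 27.8807 + 13.5918) = 76.8629 / 50.4552 = 1.52339

1.523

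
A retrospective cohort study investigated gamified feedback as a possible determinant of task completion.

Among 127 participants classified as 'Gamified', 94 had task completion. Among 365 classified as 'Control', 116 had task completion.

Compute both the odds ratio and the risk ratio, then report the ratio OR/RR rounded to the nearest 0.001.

From the description: a = 94, b = 33, c = 116, d = 249.
OR = (94·249)/(33·116) = 23406/3828 = 6.11442
Risk in exposed = 94/127 = 0.74016; risk in unexposed = 116/365 = 0.31781; RR = 2.32894
OR/RR = 6.11442 / 2.32894 = 2.62540
The outcome is not rare, so the OR lies further from 1 than the RR.

2.625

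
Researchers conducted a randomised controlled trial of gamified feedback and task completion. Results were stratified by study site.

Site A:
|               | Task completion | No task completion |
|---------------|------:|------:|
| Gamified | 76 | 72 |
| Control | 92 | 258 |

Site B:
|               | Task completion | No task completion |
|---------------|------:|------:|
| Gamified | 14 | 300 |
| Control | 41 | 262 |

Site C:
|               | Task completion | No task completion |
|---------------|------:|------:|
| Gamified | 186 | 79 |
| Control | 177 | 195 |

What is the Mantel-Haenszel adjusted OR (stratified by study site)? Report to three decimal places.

OR_MH = Σ(aᵢdᵢ/nᵢ) / Σ(bᵢcᵢ/nᵢ), where nᵢ is the stratum total.
Stratum 1 (Site A): n = 498; a·d/n = 76·258/498 = 39.3735; b·c/n = 72·92/498 = 13.3012
Stratum 2 (Site B): n = 617; a·d/n = 14·262/617 = 5.9449; b·c/n = 300·41/617 = 19.9352
Stratum 3 (Site C): n = 637; a·d/n = 186·195/637 = 56.9388; b·c/n = 79·177/637 = 21.9513
OR_MH = (39.3735 + 5.9449 + 56.9388) / (13.3012 + 19.9352 + 21.9513) = 102.2572 / 55.1877 = 1.85290

1.853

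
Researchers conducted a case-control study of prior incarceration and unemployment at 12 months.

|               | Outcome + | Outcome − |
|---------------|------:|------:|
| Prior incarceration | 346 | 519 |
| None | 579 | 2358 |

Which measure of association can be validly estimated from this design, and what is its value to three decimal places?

2.715

Cells: a = 346, b = 519, c = 579, d = 2358.
This is a case-control study: participants were sampled on outcome status, so risks in the source population cannot be estimated directly — relative risk is not valid here. The odds ratio is the appropriate measure.
OR = (a·d)/(b·c) = (346 × 2358) / (519 × 579) = 815868 / 300501 = 2.71503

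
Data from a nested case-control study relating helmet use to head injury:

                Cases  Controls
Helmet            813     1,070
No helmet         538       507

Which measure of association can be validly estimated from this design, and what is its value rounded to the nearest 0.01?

Cells: a = 813, b = 1070, c = 538, d = 507.
This is a nested case-control study: participants were sampled on outcome status, so risks in the source population cannot be estimated directly — relative risk is not valid here. The odds ratio is the appropriate measure.
OR = (a·d)/(b·c) = (813 × 507) / (1070 × 538) = 412191 / 575660 = 0.71603

0.72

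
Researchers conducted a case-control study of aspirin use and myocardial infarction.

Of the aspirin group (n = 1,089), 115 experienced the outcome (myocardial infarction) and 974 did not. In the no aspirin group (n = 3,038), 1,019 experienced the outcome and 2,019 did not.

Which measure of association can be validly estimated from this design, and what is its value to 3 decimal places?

0.234

From the description: a = 115, b = 974, c = 1019, d = 2019.
This is a case-control study: participants were sampled on outcome status, so risks in the source population cannot be estimated directly — relative risk is not valid here. The odds ratio is the appropriate measure.
OR = (a·d)/(b·c) = (115 × 2019) / (974 × 1019) = 232185 / 992506 = 0.23394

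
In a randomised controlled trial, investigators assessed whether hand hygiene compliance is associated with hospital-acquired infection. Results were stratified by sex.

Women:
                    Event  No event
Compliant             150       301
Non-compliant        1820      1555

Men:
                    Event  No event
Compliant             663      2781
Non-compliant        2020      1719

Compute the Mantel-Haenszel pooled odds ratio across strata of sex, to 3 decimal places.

0.237

OR_MH = Σ(aᵢdᵢ/nᵢ) / Σ(bᵢcᵢ/nᵢ), where nᵢ is the stratum total.
Stratum 1 (Women): n = 3826; a·d/n = 150·1555/3826 = 60.9645; b·c/n = 301·1820/3826 = 143.1835
Stratum 2 (Men): n = 7183; a·d/n = 663·1719/7183 = 158.6659; b·c/n = 2781·2020/7183 = 782.0716
OR_MH = (60.9645 + 158.6659) / (143.1835 + 782.0716) = 219.6303 / 925.2550 = 0.23737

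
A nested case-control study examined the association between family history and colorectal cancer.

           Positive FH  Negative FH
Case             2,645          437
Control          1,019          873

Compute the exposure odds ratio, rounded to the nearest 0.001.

Reading the table with exposure as columns: a = 2645 (Positive FH, case), b = 1019 (Positive FH, non-case), c = 437 (Negative FH, case), d = 873.
OR = (a·d)/(b·c) = (2645 × 873) / (1019 × 437) = 2309085 / 445303 = 5.18542
The odds of colorectal cancer are about 5.19 times as high in the positive fh group.

5.185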